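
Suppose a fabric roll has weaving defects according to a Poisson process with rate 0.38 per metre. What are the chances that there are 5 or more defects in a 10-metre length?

0.3322

Over the interval, μ = 0.38 × 10 = 3.8 (a 10-metre length = 10 metres).
P(N ≥ 5) = 1 − P(N ≤ 4) = 1 − Σ_{j=0}^{4} e^(−μ) μ^j/j! ≈ 0.3322.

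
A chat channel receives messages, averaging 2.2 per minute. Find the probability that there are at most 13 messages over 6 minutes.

Over the interval, μ = 2.2 × 6 = 13.2 (6 minutes).
P(N ≤ 13) = Σ_{j=0}^{13} e^(−μ) μ^j/j! ≈ 0.5511.

0.5511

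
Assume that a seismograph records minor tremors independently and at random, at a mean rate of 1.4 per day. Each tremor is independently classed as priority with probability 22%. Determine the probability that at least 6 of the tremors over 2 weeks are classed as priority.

0.2653

Thinning: the tremors that are classed as priority themselves form a Poisson process with rate 0.22 × 1.4 = 0.308 per day.
Over the interval, μ = 0.308 × 14 = 4.312 (2 weeks = 14 days).
P(N ≥ 6) = 1 − P(N ≤ 5) ≈ 0.2653.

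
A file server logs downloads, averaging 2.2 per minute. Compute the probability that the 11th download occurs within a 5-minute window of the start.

0.5401

Over the interval, μ = 2.2 × 5 = 11 (a 5-minute window = 5 minutes).
The 11th arrival falls in the interval iff at least 11 events occur there: P(S_11 ≤ t) = P(N ≥ 11) = 1 − P(N ≤ 10) ≈ 0.5401.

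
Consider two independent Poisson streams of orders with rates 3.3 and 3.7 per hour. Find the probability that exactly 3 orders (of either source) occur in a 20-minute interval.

0.2053

Independent Poisson processes superpose: combined rate λ = 3.3 + 3.7 = 7 per hour.
Over the interval, μ = 7 × 1/3 ≈ 2.33333 (a 20-minute interval = 1/3 hours).
P(N = 3) = e^(−2.33333) · 2.33333^3/3! ≈ 0.2053.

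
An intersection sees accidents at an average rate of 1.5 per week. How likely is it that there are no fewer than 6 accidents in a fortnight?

0.0839

Over the interval, μ = 1.5 × 2 = 3 (a fortnight = 2 weeks).
P(N ≥ 6) = 1 − P(N ≤ 5) = 1 − Σ_{j=0}^{5} e^(−μ) μ^j/j! ≈ 0.0839.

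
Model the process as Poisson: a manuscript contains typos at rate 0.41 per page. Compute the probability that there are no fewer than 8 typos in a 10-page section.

Over the interval, μ = 0.41 × 10 = 4.1 (a 10-page section = 10 pages).
P(N ≥ 8) = 1 − P(N ≤ 7) = 1 − Σ_{j=0}^{7} e^(−μ) μ^j/j! ≈ 0.0573.

0.0573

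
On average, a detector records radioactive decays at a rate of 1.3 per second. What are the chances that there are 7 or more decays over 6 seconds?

Over the interval, μ = 1.3 × 6 = 7.8 (6 seconds).
P(N ≥ 7) = 1 − P(N ≤ 6) = 1 − Σ_{j=0}^{6} e^(−μ) μ^j/j! ≈ 0.6616.

0.6616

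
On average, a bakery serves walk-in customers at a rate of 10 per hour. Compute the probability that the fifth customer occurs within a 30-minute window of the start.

Over the interval, μ = 10 × 0.5 = 5 (a 30-minute window = 0.5 hours).
The fifth arrival falls in the interval iff at least 5 events occur there: P(S_5 ≤ t) = P(N ≥ 5) = 1 − P(N ≤ 4) ≈ 0.5595.

0.5595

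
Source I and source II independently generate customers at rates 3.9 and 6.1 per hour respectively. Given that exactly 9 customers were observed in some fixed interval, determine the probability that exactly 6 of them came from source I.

Given the total, each event is independently from source I with probability p = λ_I/(λ_I+λ_II) = 3.9/10 = 0.3900.
So K ~ Binomial(9, 3.9/10): P(K = 6) = C(9,6) · (3.9/10)^6 · (6.1/10)^3 ≈ 0.0671.

0.0671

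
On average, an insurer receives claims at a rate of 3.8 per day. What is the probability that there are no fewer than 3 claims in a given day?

With mean μ = 3.8 per day,
P(N ≥ 3) = 1 − P(N ≤ 2) = 1 − Σ_{j=0}^{2} e^(−μ) μ^j/j! ≈ 0.7311.

0.7311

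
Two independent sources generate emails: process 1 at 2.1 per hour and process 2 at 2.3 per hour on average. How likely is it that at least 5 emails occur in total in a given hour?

Independent Poisson processes superpose: combined rate λ = 2.1 + 2.3 = 4.4 per hour.
So μ = 4.4.
P(N ≥ 5) = 1 − P(N ≤ 4) ≈ 0.4488.

0.4488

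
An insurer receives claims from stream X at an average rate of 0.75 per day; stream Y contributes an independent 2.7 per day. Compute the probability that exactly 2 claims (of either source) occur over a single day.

Independent Poisson processes superpose: combined rate λ = 0.75 + 2.7 = 3.45 per day.
So μ = 3.45.
P(N = 2) = e^(−3.45) · 3.45^2/2! ≈ 0.1889.

0.1889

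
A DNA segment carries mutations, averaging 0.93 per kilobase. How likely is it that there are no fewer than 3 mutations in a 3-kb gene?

0.5282

Over the interval, μ = 0.93 × 3 = 2.79 (a 3-kb gene = 3 kilobases).
P(N ≥ 3) = 1 − P(N ≤ 2) = 1 − Σ_{j=0}^{2} e^(−μ) μ^j/j! ≈ 0.5282.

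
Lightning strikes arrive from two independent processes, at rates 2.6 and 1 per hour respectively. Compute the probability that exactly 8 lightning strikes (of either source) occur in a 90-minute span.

0.0810

Independent Poisson processes superpose: combined rate λ = 2.6 + 1 = 3.6 per hour.
Over the interval, μ = 3.6 × 1.5 = 5.4 (a 90-minute span = 1.5 hours).
P(N = 8) = e^(−5.4) · 5.4^8/8! ≈ 0.0810.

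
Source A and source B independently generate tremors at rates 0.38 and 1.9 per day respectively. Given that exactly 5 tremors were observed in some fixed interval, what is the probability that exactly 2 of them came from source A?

Given the total, each event is independently from source A with probability p = λ_A/(λ_A+λ_B) = 0.38/2.28 ≈ 0.1667.
So K ~ Binomial(5, 0.38/2.28): P(K = 2) = C(5,2) · (0.38/2.28)^2 · (1.9/2.28)^3 ≈ 0.1608.

0.1608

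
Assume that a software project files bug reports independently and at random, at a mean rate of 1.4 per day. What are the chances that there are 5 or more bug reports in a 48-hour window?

Over the interval, μ = 1.4 × 2 = 2.8 (a 48-hour window = 2 days).
P(N ≥ 5) = 1 − P(N ≤ 4) = 1 − Σ_{j=0}^{4} e^(−μ) μ^j/j! ≈ 0.1523.

0.1523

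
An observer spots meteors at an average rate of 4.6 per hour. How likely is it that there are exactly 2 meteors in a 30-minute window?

0.2652

Over the interval, μ = 4.6 × 0.5 = 2.3 (a 30-minute window = 0.5 hours).
P(N = 2) = e^(−μ) μ^2/2! = e^(−2.3) · 2.3^2/2 ≈ 0.2652.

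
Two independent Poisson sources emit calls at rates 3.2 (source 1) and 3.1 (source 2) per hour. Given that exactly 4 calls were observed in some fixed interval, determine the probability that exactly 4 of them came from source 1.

0.0666

Given the total, each event is independently from source 1 with probability p = λ_1/(λ_1+λ_2) = 3.2/6.3 ≈ 0.5079.
So K ~ Binomial(4, 3.2/6.3): P(K = 4) = C(4,4) · (3.2/6.3)^4 · (3.1/6.3)^0 ≈ 0.0666.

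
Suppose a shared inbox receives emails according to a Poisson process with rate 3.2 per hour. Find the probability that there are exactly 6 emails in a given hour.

0.0608

With mean μ = 3.2 per hour,
P(N = 6) = e^(−μ) μ^6/6! = e^(−3.2) · 3.2^6/720 ≈ 0.0608.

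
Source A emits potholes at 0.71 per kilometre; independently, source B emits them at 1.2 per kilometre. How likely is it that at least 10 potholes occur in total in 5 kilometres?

0.4847

Independent Poisson processes superpose: combined rate λ = 0.71 + 1.2 = 1.91 per kilometre.
Over the interval, μ = 1.91 × 5 = 9.55 (5 kilometres).
P(N ≥ 10) = 1 − P(N ≤ 9) ≈ 0.4847.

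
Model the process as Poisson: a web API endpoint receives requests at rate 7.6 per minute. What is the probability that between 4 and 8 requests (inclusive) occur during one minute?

With mean μ = 7.6 per minute,
P(4 ≤ N ≤ 8) = Σ_{j=4}^{8} e^(−7.6) · 7.6^j/j! ≈ 0.5928.

0.5928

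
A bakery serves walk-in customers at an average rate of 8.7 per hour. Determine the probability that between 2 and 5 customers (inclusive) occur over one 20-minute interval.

Over the interval, μ = 8.7 × 1/3 = 2.9 (a 20-minute interval = 1/3 hours).
P(2 ≤ N ≤ 5) = Σ_{j=2}^{5} e^(−2.9) · 2.9^j/j! ≈ 0.7112.

0.7112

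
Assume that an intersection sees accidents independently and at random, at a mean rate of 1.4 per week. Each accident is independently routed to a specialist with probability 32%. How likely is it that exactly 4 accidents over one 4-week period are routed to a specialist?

0.0716

Thinning: the accidents that are routed to a specialist themselves form a Poisson process with rate 0.32 × 1.4 = 0.448 per week.
Over the interval, μ = 0.448 × 4 = 1.792 (a 4-week period = 4 weeks).
P(N = 4) = e^(−1.792) · 1.792^4/4! ≈ 0.0716.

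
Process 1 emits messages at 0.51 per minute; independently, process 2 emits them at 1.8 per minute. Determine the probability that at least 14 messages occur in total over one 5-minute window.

0.2720

Independent Poisson processes superpose: combined rate λ = 0.51 + 1.8 = 2.31 per minute.
Over the interval, μ = 2.31 × 5 = 11.55 (a 5-minute window = 5 minutes).
P(N ≥ 14) = 1 − P(N ≤ 13) ≈ 0.2720.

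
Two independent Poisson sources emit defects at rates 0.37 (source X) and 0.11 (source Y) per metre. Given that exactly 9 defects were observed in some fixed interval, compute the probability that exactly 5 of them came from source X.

Given the total, each event is independently from source X with probability p = λ_X/(λ_X+λ_Y) = 0.37/0.48 ≈ 0.7708.
So K ~ Binomial(9, 0.37/0.48): P(K = 5) = C(9,5) · (0.37/0.48)^5 · (0.11/0.48)^4 ≈ 0.0946.

0.0946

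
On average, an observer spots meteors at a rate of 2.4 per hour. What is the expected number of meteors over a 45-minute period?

1.8

E[N] = λt = 2.4 × 0.75 = 1.8 (a 45-minute period = 0.75 hours).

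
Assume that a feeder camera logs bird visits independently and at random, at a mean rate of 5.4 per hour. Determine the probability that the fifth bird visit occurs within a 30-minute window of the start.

0.1371

Over the interval, μ = 5.4 × 0.5 = 2.7 (a 30-minute window = 0.5 hours).
The fifth arrival falls in the interval iff at least 5 events occur there: P(S_5 ≤ t) = P(N ≥ 5) = 1 − P(N ≤ 4) ≈ 0.1371.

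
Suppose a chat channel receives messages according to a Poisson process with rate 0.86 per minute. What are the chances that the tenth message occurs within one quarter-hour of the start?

Over the interval, μ = 0.86 × 15 = 12.9 (a quarter-hour = 15 minutes).
The tenth arrival falls in the interval iff at least 10 events occur there: P(S_10 ≤ t) = P(N ≥ 10) = 1 − P(N ≤ 9) ≈ 0.8275.

0.8275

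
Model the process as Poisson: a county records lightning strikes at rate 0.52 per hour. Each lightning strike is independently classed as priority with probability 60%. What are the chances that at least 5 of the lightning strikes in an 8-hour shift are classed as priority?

Thinning: the lightning strikes that are classed as priority themselves form a Poisson process with rate 0.6 × 0.52 = 0.312 per hour.
Over the interval, μ = 0.312 × 8 = 2.496 (an 8-hour shift = 8 hours).
P(N ≥ 5) = 1 − P(N ≤ 4) ≈ 0.1083.

0.1083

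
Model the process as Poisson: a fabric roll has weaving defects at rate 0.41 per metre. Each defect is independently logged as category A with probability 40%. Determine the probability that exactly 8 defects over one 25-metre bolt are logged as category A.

0.0328

Thinning: the defects that are logged as category A themselves form a Poisson process with rate 0.4 × 0.41 = 0.164 per metre.
Over the interval, μ = 0.164 × 25 = 4.1 (a 25-metre bolt = 25 metres).
P(N = 8) = e^(−4.1) · 4.1^8/8! ≈ 0.0328.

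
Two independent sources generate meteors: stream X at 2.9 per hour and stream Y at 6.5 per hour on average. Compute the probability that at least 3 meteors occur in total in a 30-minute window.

0.8477

Independent Poisson processes superpose: combined rate λ = 2.9 + 6.5 = 9.4 per hour.
Over the interval, μ = 9.4 × 0.5 = 4.7 (a 30-minute window = 0.5 hours).
P(N ≥ 3) = 1 − P(N ≤ 2) ≈ 0.8477.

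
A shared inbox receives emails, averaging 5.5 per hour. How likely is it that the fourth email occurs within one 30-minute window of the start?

0.2970

Over the interval, μ = 5.5 × 0.5 = 2.75 (a 30-minute window = 0.5 hours).
The fourth arrival falls in the interval iff at least 4 events occur there: P(S_4 ≤ t) = P(N ≥ 4) = 1 − P(N ≤ 3) ≈ 0.2970.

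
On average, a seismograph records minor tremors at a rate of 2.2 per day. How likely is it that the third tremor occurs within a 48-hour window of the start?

0.8149

Over the interval, μ = 2.2 × 2 = 4.4 (a 48-hour window = 2 days).
The third arrival falls in the interval iff at least 3 events occur there: P(S_3 ≤ t) = P(N ≥ 3) = 1 − P(N ≤ 2) ≈ 0.8149.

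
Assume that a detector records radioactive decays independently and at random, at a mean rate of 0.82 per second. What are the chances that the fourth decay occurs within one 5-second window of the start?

0.5858

Over the interval, μ = 0.82 × 5 = 4.1 (a 5-second window = 5 seconds).
The fourth arrival falls in the interval iff at least 4 events occur there: P(S_4 ≤ t) = P(N ≥ 4) = 1 − P(N ≤ 3) ≈ 0.5858.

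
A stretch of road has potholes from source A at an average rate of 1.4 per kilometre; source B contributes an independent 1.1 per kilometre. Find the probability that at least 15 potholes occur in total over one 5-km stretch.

0.2750

Independent Poisson processes superpose: combined rate λ = 1.4 + 1.1 = 2.5 per kilometre.
Over the interval, μ = 2.5 × 5 = 12.5 (a 5-km stretch = 5 kilometres).
P(N ≥ 15) = 1 − P(N ≤ 14) ≈ 0.2750.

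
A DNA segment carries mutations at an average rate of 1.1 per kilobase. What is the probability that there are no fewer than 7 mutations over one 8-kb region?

0.7744

Over the interval, μ = 1.1 × 8 = 8.8 (an 8-kb region = 8 kilobases).
P(N ≥ 7) = 1 − P(N ≤ 6) = 1 − Σ_{j=0}^{6} e^(−μ) μ^j/j! ≈ 0.7744.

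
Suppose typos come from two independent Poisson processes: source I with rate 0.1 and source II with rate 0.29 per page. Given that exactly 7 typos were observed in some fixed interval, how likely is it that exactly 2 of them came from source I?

Given the total, each event is independently from source I with probability p = λ_I/(λ_I+λ_II) = 0.1/0.39 ≈ 0.2564.
So K ~ Binomial(7, 0.1/0.39): P(K = 2) = C(7,2) · (0.1/0.39)^2 · (0.29/0.39)^5 ≈ 0.3139.

0.3139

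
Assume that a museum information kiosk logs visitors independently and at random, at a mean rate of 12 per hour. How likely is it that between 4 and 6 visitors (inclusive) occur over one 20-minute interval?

0.4559

Over the interval, μ = 12 × 1/3 = 4 (a 20-minute interval = 1/3 hours).
P(4 ≤ N ≤ 6) = Σ_{j=4}^{6} e^(−4) · 4^j/j! ≈ 0.4559.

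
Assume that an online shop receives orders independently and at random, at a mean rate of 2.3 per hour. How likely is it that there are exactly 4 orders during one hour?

With mean μ = 2.3 per hour,
P(N = 4) = e^(−μ) μ^4/4! = e^(−2.3) · 2.3^4/24 ≈ 0.1169.

0.1169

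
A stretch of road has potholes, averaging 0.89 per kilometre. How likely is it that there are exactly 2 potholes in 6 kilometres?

Over the interval, μ = 0.89 × 6 = 5.34 (6 kilometres).
P(N = 2) = e^(−μ) μ^2/2! = e^(−5.34) · 5.34^2/2 ≈ 0.0684.

0.0684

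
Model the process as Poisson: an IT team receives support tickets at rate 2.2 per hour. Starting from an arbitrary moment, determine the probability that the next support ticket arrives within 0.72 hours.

Inter-arrival times are exponential with rate λ = 2.2 per hour.
P(T ≤ 0.72) = 1 − e^(−λt) = 1 − e^(−2.2 × 0.72) = 1 − e^(−1.584) ≈ 0.7948.

0.7948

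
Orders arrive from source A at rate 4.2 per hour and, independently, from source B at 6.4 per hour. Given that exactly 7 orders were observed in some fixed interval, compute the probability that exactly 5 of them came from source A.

0.0748

Given the total, each event is independently from source A with probability p = λ_A/(λ_A+λ_B) = 4.2/10.6 ≈ 0.3962.
So K ~ Binomial(7, 4.2/10.6): P(K = 5) = C(7,5) · (4.2/10.6)^5 · (6.4/10.6)^2 ≈ 0.0748.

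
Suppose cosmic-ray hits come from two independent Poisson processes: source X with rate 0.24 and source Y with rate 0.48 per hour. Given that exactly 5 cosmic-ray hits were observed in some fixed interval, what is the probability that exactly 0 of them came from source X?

Given the total, each event is independently from source X with probability p = λ_X/(λ_X+λ_Y) = 0.24/0.72 ≈ 0.3333.
So K ~ Binomial(5, 0.24/0.72): P(K = 0) = C(5,0) · (0.24/0.72)^0 · (0.48/0.72)^5 ≈ 0.1317.

0.1317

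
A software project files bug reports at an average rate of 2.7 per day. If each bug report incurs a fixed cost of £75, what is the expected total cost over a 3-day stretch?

E[N] = 2.7 × 3 = 8.1 (a 3-day stretch = 3 days); E[cost] = 8.1 × £75 = £607.5.

£607.5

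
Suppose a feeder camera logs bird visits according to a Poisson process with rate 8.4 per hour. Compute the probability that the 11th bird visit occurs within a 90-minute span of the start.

0.7124

Over the interval, μ = 8.4 × 1.5 = 12.6 (a 90-minute span = 1.5 hours).
The 11th arrival falls in the interval iff at least 11 events occur there: P(S_11 ≤ t) = P(N ≥ 11) = 1 − P(N ≤ 10) ≈ 0.7124.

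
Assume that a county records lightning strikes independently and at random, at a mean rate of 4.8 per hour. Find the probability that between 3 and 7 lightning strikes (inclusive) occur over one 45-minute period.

0.6665

Over the interval, μ = 4.8 × 0.75 = 3.6 (a 45-minute period = 0.75 hours).
P(3 ≤ N ≤ 7) = Σ_{j=3}^{7} e^(−3.6) · 3.6^j/j! ≈ 0.6665.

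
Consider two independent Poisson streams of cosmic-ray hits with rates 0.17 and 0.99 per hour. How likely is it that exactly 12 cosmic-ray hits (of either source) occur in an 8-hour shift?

0.0794

Independent Poisson processes superpose: combined rate λ = 0.17 + 0.99 = 1.16 per hour.
Over the interval, μ = 1.16 × 8 = 9.28 (an 8-hour shift = 8 hours).
P(N = 12) = e^(−9.28) · 9.28^12/12! ≈ 0.0794.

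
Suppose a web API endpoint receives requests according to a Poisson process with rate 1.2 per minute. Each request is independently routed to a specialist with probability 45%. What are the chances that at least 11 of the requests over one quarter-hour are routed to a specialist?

Thinning: the requests that are routed to a specialist themselves form a Poisson process with rate 0.45 × 1.2 = 0.54 per minute.
Over the interval, μ = 0.54 × 15 = 8.1 (a quarter-hour = 15 minutes).
P(N ≥ 11) = 1 − P(N ≤ 10) ≈ 0.1942.

0.1942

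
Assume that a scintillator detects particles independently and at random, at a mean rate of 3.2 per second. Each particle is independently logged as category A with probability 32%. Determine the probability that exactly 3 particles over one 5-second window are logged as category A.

0.1337

Thinning: the particles that are logged as category A themselves form a Poisson process with rate 0.32 × 3.2 = 1.024 per second.
Over the interval, μ = 1.024 × 5 = 5.12 (a 5-second window = 5 seconds).
P(N = 3) = e^(−5.12) · 5.12^3/3! ≈ 0.1337.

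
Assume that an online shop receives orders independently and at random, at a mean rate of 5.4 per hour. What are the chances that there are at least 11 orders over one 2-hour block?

0.5160

Over the interval, μ = 5.4 × 2 = 10.8 (a 2-hour block = 2 hours).
P(N ≥ 11) = 1 − P(N ≤ 10) = 1 − Σ_{j=0}^{10} e^(−μ) μ^j/j! ≈ 0.5160.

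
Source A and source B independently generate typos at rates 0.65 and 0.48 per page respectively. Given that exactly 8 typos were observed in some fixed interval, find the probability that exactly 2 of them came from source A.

Given the total, each event is independently from source A with probability p = λ_A/(λ_A+λ_B) = 0.65/1.13 ≈ 0.5752.
So K ~ Binomial(8, 0.65/1.13): P(K = 2) = C(8,2) · (0.65/1.13)^2 · (0.48/1.13)^6 ≈ 0.0544.

0.0544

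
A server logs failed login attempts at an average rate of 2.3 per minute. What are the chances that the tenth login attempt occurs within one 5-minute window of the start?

0.7112

Over the interval, μ = 2.3 × 5 = 11.5 (a 5-minute window = 5 minutes).
The tenth arrival falls in the interval iff at least 10 events occur there: P(S_10 ≤ t) = P(N ≥ 10) = 1 − P(N ≤ 9) ≈ 0.7112.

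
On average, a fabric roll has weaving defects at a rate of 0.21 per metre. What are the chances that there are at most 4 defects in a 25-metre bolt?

Over the interval, μ = 0.21 × 25 = 5.25 (a 25-metre bolt = 25 metres).
P(N ≤ 4) = Σ_{j=0}^{4} e^(−μ) μ^j/j! ≈ 0.3978.

0.3978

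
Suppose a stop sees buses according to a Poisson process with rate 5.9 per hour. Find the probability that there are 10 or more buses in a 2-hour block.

Over the interval, μ = 5.9 × 2 = 11.8 (a 2-hour block = 2 hours).
P(N ≥ 10) = 1 − P(N ≤ 9) = 1 − Σ_{j=0}^{9} e^(−μ) μ^j/j! ≈ 0.7397.

0.7397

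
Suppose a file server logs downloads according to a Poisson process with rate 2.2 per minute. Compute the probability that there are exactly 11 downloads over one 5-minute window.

Over the interval, μ = 2.2 × 5 = 11 (a 5-minute window = 5 minutes).
P(N = 11) = e^(−μ) μ^11/11! = e^(−11) · 11^11/39916800 ≈ 0.1194.

0.1194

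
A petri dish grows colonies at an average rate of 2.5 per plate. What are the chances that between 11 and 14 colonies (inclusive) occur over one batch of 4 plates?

Over the interval, μ = 2.5 × 4 = 10 (a batch of 4 plates = 4 plates).
P(11 ≤ N ≤ 14) = Σ_{j=11}^{14} e^(−10) · 10^j/j! ≈ 0.3335.

0.3335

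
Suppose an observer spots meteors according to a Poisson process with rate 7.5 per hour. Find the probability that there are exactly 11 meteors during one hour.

With mean μ = 7.5 per hour,
P(N = 11) = e^(−μ) μ^11/11! = e^(−7.5) · 7.5^11/39916800 ≈ 0.0585.

0.0585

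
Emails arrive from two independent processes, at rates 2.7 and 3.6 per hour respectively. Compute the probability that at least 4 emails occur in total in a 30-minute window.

Independent Poisson processes superpose: combined rate λ = 2.7 + 3.6 = 6.3 per hour.
Over the interval, μ = 6.3 × 0.5 = 3.15 (a 30-minute window = 0.5 hours).
P(N ≥ 4) = 1 − P(N ≤ 3) ≈ 0.3863.

0.3863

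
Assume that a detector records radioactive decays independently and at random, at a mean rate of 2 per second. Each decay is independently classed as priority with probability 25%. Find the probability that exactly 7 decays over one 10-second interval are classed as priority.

0.1044

Thinning: the decays that are classed as priority themselves form a Poisson process with rate 0.25 × 2 = 0.5 per second.
Over the interval, μ = 0.5 × 10 = 5 (a 10-second interval = 10 seconds).
P(N = 7) = e^(−5) · 5^7/7! ≈ 0.1044.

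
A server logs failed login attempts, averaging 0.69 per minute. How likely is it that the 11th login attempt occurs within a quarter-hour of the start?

Over the interval, μ = 0.69 × 15 = 10.35 (a quarter-hour = 15 minutes).
The 11th arrival falls in the interval iff at least 11 events occur there: P(S_11 ≤ t) = P(N ≥ 11) = 1 − P(N ≤ 10) ≈ 0.4607.

0.4607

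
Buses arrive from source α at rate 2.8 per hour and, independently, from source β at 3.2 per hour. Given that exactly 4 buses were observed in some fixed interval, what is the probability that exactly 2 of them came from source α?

0.3717

Given the total, each event is independently from source α with probability p = λ_α/(λ_α+λ_β) = 2.8/6 ≈ 0.4667.
So K ~ Binomial(4, 2.8/6): P(K = 2) = C(4,2) · (2.8/6)^2 · (3.2/6)^2 ≈ 0.3717.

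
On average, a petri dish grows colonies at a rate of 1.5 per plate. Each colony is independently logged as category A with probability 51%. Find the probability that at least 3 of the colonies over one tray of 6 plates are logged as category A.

Thinning: the colonies that are logged as category A themselves form a Poisson process with rate 0.51 × 1.5 = 0.765 per plate.
Over the interval, μ = 0.765 × 6 = 4.59 (a tray of 6 plates = 6 plates).
P(N ≥ 3) = 1 − P(N ≤ 2) ≈ 0.8363.

0.8363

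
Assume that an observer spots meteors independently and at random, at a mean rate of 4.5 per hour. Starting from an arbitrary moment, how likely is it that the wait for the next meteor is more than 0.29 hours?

The wait for the next event is exponential with rate λ = 4.5 per hour.
P(T > 0.29) = e^(−λt) = e^(−4.5 × 0.29) = e^(−1.305) ≈ 0.2712.

0.2712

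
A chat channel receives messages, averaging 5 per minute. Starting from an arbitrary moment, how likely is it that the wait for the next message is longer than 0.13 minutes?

The wait for the next event is exponential with rate λ = 5 per minute.
P(T > 0.13) = e^(−λt) = e^(−5 × 0.13) = e^(−0.65) ≈ 0.5220.

0.5220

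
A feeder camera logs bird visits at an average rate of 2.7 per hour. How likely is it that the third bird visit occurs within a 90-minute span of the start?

Over the interval, μ = 2.7 × 1.5 = 4.05 (a 90-minute span = 1.5 hours).
The third arrival falls in the interval iff at least 3 events occur there: P(S_3 ≤ t) = P(N ≥ 3) = 1 − P(N ≤ 2) ≈ 0.7691.

0.7691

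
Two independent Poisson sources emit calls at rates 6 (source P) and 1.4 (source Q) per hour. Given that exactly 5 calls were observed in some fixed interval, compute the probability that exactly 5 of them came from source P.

Given the total, each event is independently from source P with probability p = λ_P/(λ_P+λ_Q) = 6/7.4 ≈ 0.8108.
So K ~ Binomial(5, 6/7.4): P(K = 5) = C(5,5) · (6/7.4)^5 · (1.4/7.4)^0 ≈ 0.3504.

0.3504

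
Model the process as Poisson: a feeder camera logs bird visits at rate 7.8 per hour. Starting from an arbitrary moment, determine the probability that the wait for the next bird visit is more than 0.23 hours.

The wait for the next event is exponential with rate λ = 7.8 per hour.
P(T > 0.23) = e^(−λt) = e^(−7.8 × 0.23) = e^(−1.794) ≈ 0.1663.

0.1663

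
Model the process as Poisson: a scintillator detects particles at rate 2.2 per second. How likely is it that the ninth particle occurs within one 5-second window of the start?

Over the interval, μ = 2.2 × 5 = 11 (a 5-second window = 5 seconds).
The ninth arrival falls in the interval iff at least 9 events occur there: P(S_9 ≤ t) = P(N ≥ 9) = 1 − P(N ≤ 8) ≈ 0.7680.

0.7680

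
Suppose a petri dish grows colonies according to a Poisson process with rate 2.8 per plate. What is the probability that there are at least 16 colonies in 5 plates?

Over the interval, μ = 2.8 × 5 = 14 (5 plates).
P(N ≥ 16) = 1 − P(N ≤ 15) = 1 − Σ_{j=0}^{15} e^(−μ) μ^j/j! ≈ 0.3306.

0.3306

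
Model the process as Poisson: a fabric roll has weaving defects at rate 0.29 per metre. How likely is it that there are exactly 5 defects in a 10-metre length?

Over the interval, μ = 0.29 × 10 = 2.9 (a 10-metre length = 10 metres).
P(N = 5) = e^(−μ) μ^5/5! = e^(−2.9) · 2.9^5/120 ≈ 0.0940.

0.0940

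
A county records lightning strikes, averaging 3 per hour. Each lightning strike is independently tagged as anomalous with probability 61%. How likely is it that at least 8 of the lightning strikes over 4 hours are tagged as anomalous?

Thinning: the lightning strikes that are tagged as anomalous themselves form a Poisson process with rate 0.61 × 3 = 1.83 per hour.
Over the interval, μ = 1.83 × 4 = 7.32 (4 hours).
P(N ≥ 8) = 1 − P(N ≤ 7) ≈ 0.4489.

0.4489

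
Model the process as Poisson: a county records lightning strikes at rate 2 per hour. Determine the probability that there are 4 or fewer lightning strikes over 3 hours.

Over the interval, μ = 2 × 3 = 6 (3 hours).
P(N ≤ 4) = Σ_{j=0}^{4} e^(−μ) μ^j/j! ≈ 0.2851.

0.2851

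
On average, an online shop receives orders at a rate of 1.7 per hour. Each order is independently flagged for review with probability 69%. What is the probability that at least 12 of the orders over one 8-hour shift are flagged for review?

Thinning: the orders that are flagged for review themselves form a Poisson process with rate 0.69 × 1.7 = 1.173 per hour.
Over the interval, μ = 1.173 × 8 = 9.384 (an 8-hour shift = 8 hours).
P(N ≥ 12) = 1 − P(N ≤ 11) ≈ 0.2358.

0.2358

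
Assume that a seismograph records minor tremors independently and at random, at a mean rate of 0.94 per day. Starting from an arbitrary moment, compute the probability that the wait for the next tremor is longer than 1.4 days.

The wait for the next event is exponential with rate λ = 0.94 per day.
P(T > 1.4) = e^(−λt) = e^(−0.94 × 1.4) = e^(−1.316) ≈ 0.2682.

0.2682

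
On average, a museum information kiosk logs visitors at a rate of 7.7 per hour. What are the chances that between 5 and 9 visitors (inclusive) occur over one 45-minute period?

0.6144

Over the interval, μ = 7.7 × 0.75 = 5.775 (a 45-minute period = 0.75 hours).
P(5 ≤ N ≤ 9) = Σ_{j=5}^{9} e^(−5.775) · 5.775^j/j! ≈ 0.6144.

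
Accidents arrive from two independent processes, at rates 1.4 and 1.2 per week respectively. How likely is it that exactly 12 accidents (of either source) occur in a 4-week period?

Independent Poisson processes superpose: combined rate λ = 1.4 + 1.2 = 2.6 per week.
Over the interval, μ = 2.6 × 4 = 10.4 (a 4-week period = 4 weeks).
P(N = 12) = e^(−10.4) · 10.4^12/12! ≈ 0.1017.

0.1017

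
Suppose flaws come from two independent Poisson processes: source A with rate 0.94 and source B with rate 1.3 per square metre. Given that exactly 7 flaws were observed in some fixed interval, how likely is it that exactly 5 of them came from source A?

Given the total, each event is independently from source A with probability p = λ_A/(λ_A+λ_B) = 0.94/2.24 ≈ 0.4196.
So K ~ Binomial(7, 0.94/2.24): P(K = 5) = C(7,5) · (0.94/2.24)^5 · (1.3/2.24)^2 ≈ 0.0920.

0.0920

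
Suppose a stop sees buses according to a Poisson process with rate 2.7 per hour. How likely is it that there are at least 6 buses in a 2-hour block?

Over the interval, μ = 2.7 × 2 = 5.4 (a 2-hour block = 2 hours).
P(N ≥ 6) = 1 − P(N ≤ 5) = 1 − Σ_{j=0}^{5} e^(−μ) μ^j/j! ≈ 0.4539.

0.4539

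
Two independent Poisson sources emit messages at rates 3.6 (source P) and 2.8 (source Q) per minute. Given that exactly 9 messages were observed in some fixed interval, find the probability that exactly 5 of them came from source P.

Given the total, each event is independently from source P with probability p = λ_P/(λ_P+λ_Q) = 3.6/6.4 = 0.5625.
So K ~ Binomial(9, 3.6/6.4): P(K = 5) = C(9,5) · (3.6/6.4)^5 · (2.8/6.4)^4 ≈ 0.2600.

0.2600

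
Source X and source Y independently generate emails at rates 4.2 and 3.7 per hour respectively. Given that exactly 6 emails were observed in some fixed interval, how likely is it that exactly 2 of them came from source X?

Given the total, each event is independently from source X with probability p = λ_X/(λ_X+λ_Y) = 4.2/7.9 ≈ 0.5316.
So K ~ Binomial(6, 4.2/7.9): P(K = 2) = C(6,2) · (4.2/7.9)^2 · (3.7/7.9)^4 ≈ 0.2040.

0.2040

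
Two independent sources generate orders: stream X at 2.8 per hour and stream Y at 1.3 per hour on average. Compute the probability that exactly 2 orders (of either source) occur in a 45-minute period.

Independent Poisson processes superpose: combined rate λ = 2.8 + 1.3 = 4.1 per hour.
Over the interval, μ = 4.1 × 0.75 = 3.075 (a 45-minute period = 0.75 hours).
P(N = 2) = e^(−3.075) · 3.075^2/2! ≈ 0.2184.

0.2184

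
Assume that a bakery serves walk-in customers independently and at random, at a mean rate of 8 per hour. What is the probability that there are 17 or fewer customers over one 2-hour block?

Over the interval, μ = 8 × 2 = 16 (a 2-hour block = 2 hours).
P(N ≤ 17) = Σ_{j=0}^{17} e^(−μ) μ^j/j! ≈ 0.6593.

0.6593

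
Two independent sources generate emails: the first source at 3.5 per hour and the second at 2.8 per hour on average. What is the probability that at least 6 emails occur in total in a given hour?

0.6012

Independent Poisson processes superpose: combined rate λ = 3.5 + 2.8 = 6.3 per hour.
So μ = 6.3.
P(N ≥ 6) = 1 − P(N ≤ 5) ≈ 0.6012.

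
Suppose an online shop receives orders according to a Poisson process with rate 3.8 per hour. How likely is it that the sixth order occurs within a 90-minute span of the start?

0.5050

Over the interval, μ = 3.8 × 1.5 = 5.7 (a 90-minute span = 1.5 hours).
The sixth arrival falls in the interval iff at least 6 events occur there: P(S_6 ≤ t) = P(N ≥ 6) = 1 − P(N ≤ 5) ≈ 0.5050.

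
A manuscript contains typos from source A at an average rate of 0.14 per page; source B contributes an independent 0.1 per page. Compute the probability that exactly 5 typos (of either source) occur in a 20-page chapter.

0.1747

Independent Poisson processes superpose: combined rate λ = 0.14 + 0.1 = 0.24 per page.
Over the interval, μ = 0.24 × 20 = 4.8 (a 20-page chapter = 20 pages).
P(N = 5) = e^(−4.8) · 4.8^5/5! ≈ 0.1747.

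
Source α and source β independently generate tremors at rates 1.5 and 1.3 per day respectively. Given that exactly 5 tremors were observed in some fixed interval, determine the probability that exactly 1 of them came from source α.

0.1245

Given the total, each event is independently from source α with probability p = λ_α/(λ_α+λ_β) = 1.5/2.8 ≈ 0.5357.
So K ~ Binomial(5, 1.5/2.8): P(K = 1) = C(5,1) · (1.5/2.8)^1 · (1.3/2.8)^4 ≈ 0.1245.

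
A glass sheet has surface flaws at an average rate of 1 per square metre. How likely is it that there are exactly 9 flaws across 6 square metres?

0.0688

Over the interval, μ = 1 × 6 = 6 (6 square metres).
P(N = 9) = e^(−μ) μ^9/9! = e^(−6) · 6^9/362880 ≈ 0.0688.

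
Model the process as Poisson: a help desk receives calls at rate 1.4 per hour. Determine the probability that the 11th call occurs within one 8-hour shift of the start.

Over the interval, μ = 1.4 × 8 = 11.2 (an 8-hour shift = 8 hours).
The 11th arrival falls in the interval iff at least 11 events occur there: P(S_11 ≤ t) = P(N ≥ 11) = 1 − P(N ≤ 10) ≈ 0.5638.

0.5638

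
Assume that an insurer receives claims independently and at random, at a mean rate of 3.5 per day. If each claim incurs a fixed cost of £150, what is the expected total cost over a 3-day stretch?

£1575

E[N] = 3.5 × 3 = 10.5 (a 3-day stretch = 3 days); E[cost] = 10.5 × £150 = £1575.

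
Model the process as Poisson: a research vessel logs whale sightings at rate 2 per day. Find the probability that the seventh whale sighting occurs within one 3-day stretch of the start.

0.3937

Over the interval, μ = 2 × 3 = 6 (a 3-day stretch = 3 days).
The seventh arrival falls in the interval iff at least 7 events occur there: P(S_7 ≤ t) = P(N ≥ 7) = 1 − P(N ≤ 6) ≈ 0.3937.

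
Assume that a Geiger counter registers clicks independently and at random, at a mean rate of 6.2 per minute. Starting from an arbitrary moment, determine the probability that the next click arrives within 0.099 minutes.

0.4587

Inter-arrival times are exponential with rate λ = 6.2 per minute.
P(T ≤ 0.099) = 1 − e^(−λt) = 1 − e^(−6.2 × 0.099) = 1 − e^(−0.6138) ≈ 0.4587.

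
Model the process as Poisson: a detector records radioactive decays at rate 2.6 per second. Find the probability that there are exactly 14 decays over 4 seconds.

0.0604

Over the interval, μ = 2.6 × 4 = 10.4 (4 seconds).
P(N = 14) = e^(−μ) μ^14/14! = e^(−10.4) · 10.4^14/87178291200 ≈ 0.0604.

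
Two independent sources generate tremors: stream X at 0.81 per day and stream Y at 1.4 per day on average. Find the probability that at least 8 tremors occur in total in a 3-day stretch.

0.3463

Independent Poisson processes superpose: combined rate λ = 0.81 + 1.4 = 2.21 per day.
Over the interval, μ = 2.21 × 3 = 6.63 (a 3-day stretch = 3 days).
P(N ≥ 8) = 1 − P(N ≤ 7) ≈ 0.3463.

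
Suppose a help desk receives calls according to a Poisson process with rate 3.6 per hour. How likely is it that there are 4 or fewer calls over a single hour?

0.7064

With mean μ = 3.6 per hour,
P(N ≤ 4) = Σ_{j=0}^{4} e^(−μ) μ^j/j! ≈ 0.7064.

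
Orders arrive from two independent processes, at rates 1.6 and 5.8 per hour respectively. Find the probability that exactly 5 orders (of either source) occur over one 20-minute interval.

Independent Poisson processes superpose: combined rate λ = 1.6 + 5.8 = 7.4 per hour.
Over the interval, μ = 7.4 × 1/3 ≈ 2.46667 (a 20-minute interval = 1/3 hours).
P(N = 5) = e^(−2.46667) · 2.46667^5/5! ≈ 0.0646.

0.0646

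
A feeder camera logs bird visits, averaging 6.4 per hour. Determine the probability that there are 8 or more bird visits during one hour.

0.3127

With mean μ = 6.4 per hour,
P(N ≥ 8) = 1 − P(N ≤ 7) = 1 − Σ_{j=0}^{7} e^(−μ) μ^j/j! ≈ 0.3127.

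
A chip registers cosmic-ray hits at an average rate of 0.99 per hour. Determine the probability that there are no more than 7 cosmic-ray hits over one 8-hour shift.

0.4642

Over the interval, μ = 0.99 × 8 = 7.92 (an 8-hour shift = 8 hours).
P(N ≤ 7) = Σ_{j=0}^{7} e^(−μ) μ^j/j! ≈ 0.4642.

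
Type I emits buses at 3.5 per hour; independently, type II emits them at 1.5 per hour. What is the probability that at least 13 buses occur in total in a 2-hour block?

Independent Poisson processes superpose: combined rate λ = 3.5 + 1.5 = 5 per hour.
Over the interval, μ = 5 × 2 = 10 (a 2-hour block = 2 hours).
P(N ≥ 13) = 1 − P(N ≤ 12) ≈ 0.2084.

0.2084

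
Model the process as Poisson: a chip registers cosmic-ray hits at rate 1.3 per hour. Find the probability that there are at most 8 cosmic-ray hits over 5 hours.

0.7916

Over the interval, μ = 1.3 × 5 = 6.5 (5 hours).
P(N ≤ 8) = Σ_{j=0}^{8} e^(−μ) μ^j/j! ≈ 0.7916.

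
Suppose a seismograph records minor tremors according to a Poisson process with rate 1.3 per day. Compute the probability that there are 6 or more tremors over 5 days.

0.6310

Over the interval, μ = 1.3 × 5 = 6.5 (5 days).
P(N ≥ 6) = 1 − P(N ≤ 5) = 1 − Σ_{j=0}^{5} e^(−μ) μ^j/j! ≈ 0.6310.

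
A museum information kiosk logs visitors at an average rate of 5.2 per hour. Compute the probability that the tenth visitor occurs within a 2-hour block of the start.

0.5910

Over the interval, μ = 5.2 × 2 = 10.4 (a 2-hour block = 2 hours).
The tenth arrival falls in the interval iff at least 10 events occur there: P(S_10 ≤ t) = P(N ≥ 10) = 1 − P(N ≤ 9) ≈ 0.5910.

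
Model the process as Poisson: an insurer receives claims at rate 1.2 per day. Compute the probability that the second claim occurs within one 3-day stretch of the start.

Over the interval, μ = 1.2 × 3 = 3.6 (a 3-day stretch = 3 days).
The second arrival falls in the interval iff at least 2 events occur there: P(S_2 ≤ t) = P(N ≥ 2) = 1 − P(N ≤ 1) ≈ 0.8743.

0.8743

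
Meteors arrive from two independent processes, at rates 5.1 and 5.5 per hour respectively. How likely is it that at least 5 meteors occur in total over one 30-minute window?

Independent Poisson processes superpose: combined rate λ = 5.1 + 5.5 = 10.6 per hour.
Over the interval, μ = 10.6 × 0.5 = 5.3 (a 30-minute window = 0.5 hours).
P(N ≥ 5) = 1 − P(N ≤ 4) ≈ 0.6105.

0.6105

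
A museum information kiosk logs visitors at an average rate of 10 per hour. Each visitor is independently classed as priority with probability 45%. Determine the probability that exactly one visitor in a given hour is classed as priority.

0.0500

Thinning: the visitors that are classed as priority themselves form a Poisson process with rate 0.45 × 10 = 4.5 per hour.
So μ = 4.5.
P(N = 1) = e^(−4.5) · 4.5^1/1! ≈ 0.0500.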